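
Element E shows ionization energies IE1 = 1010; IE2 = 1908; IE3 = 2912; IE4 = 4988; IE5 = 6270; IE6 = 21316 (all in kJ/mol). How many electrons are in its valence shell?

Look for the largest jump between consecutive ionization energies: IE6/IE5 ≈ 3.4, far larger than any earlier ratio.
That jump marks the point where a core electron is being removed. So the atom has 5 valence electrons.

5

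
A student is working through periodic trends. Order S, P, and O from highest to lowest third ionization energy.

IE_3 is the cost of taking one more electron from the +2 cation: S²⁺ still has 4 valence electrons; P²⁺ still has 3 valence electrons; O²⁺ still has 4 valence electrons.
All are still removing valence electrons, so compare the +2 ions as you would atoms: IE_3 generally rises across a period (higher Z_eff) and falls down a group (larger shell), subject to the usual subshell exceptions.
Valence configurations: S²⁺ [Ne]3s²3p², P²⁺ [Ne]3s²3p¹, O²⁺ [He]2s²2p².
Approximate IE_3 values (kJ/mol): S 3357, P 2914, O 5300.
Putting it together, IE_3: P < S < O.

O > S > P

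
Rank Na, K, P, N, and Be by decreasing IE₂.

Na > K > N > P > Be

IE_2 is the cost of taking one more electron from the +1 cation: Na⁺ is the bare [Ne] core; K⁺ is the bare [Ar] core; P⁺ still has 4 valence electrons; N⁺ still has 4 valence electrons; Be⁺ still has 1 valence electron.
Core electrons are held far more tightly than valence electrons, so K and Na top the IE_2 order.
Valence configurations: P⁺ [Ne]3s²3p², N⁺ [He]2s²2p², Be⁺ [He]2s¹.
Approximate IE_2 values (kJ/mol): Na 4562, K 3052, P 1907, N 2856, Be 1757.
Putting it together, IE_2: Be < P < N < K < Na.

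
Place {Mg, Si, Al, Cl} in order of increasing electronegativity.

EN rises left→right (higher Z_eff, smaller atoms) and falls top→bottom (larger, more shielded atoms).
All lie in period 3, so electronegativity increases left to right.
So from lowest to highest: Mg < Al < Si < Cl.

Mg < Al < Si < Cl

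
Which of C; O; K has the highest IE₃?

IE_3 is the cost of taking one more electron from the +2 cation: C²⁺ still has 2 valence electrons; O²⁺ still has 4 valence electrons; K²⁺ is already 1 electron into the core.
Usually core removal costs more than valence removal, but here the competition is close: a tightly held n=2 valence electron can cost more to remove than an n=3 core electron, so the actual values have to decide it.
Valence configurations: C²⁺ [He]2s², O²⁺ [He]2s²2p².
Tabulated IE_3 (kJ/mol): C 4620, O 5300, K 4420.
Hence IE_3: K < C < O.

O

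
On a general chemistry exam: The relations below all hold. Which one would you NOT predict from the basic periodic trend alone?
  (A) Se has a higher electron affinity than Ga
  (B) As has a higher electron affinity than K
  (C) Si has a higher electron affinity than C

The general trend: electron affinity increases across a period and decreases down a group.
(A) Se (period 4, group 16) vs Ga (period 4, group 13): the stated order agrees with the simple trend.
(B) As (period 4, group 15) vs K (period 4, group 1): the stated order agrees with the simple trend.
(C) Si (period 3, group 14) vs C (period 2, group 14): the stated order contradicts the simple trend.
The exception is (C): Si's larger, more diffuse 3p orbitals accept an added electron slightly more readily than C's compact 2p.

(C)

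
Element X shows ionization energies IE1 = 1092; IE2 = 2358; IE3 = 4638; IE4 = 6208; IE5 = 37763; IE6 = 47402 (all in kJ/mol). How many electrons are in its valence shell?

Look for the largest jump between consecutive ionization energies: IE5/IE4 ≈ 6.1, far larger than any earlier ratio.
That jump marks the point where a core electron is being removed. So the atom has 4 valence electrons.

4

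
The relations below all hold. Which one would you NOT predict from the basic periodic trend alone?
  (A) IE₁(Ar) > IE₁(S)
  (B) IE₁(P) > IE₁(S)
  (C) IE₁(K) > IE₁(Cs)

(B)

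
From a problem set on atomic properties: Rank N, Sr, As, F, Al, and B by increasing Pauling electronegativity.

Sr, Al, B, As, N, F

B is in period 2, group 13; N is in period 2, group 15; F is in period 2, group 17; Al is in period 3, group 13; As is in period 4, group 15; Sr is in period 5, group 2.
Electronegativity increases across a period and decreases down a group, tracking effective nuclear charge and atomic size.
These span different periods and groups, so the two trends combine.
Al > Sr: both effects reinforce here, so Al is clearly the higher of the two.
B > Al: B sits above Al in group 13, so the down-group effect alone puts B higher.
As > B: the two effects oppose for this pair; the across-period effect wins (2.18 vs 2.04).
N > As: they share group 15; the group trend gives N the larger value.
F > N: F lies to the right of N in period 2, so the across-period effect alone puts F higher.
Approximate values (Pauling): B 2.04, N 3.04, F 3.98, Al 1.61, As 2.18, Sr 0.95.
So from lowest to highest: Sr < Al < B < As < N < F.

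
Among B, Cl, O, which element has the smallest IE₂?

Cl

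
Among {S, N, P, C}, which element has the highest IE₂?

N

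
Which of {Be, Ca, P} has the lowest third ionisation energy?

IE_3 is the cost of taking one more electron from the +2 cation: Be²⁺ is the bare [He] core; Ca²⁺ is the bare [Ar] core; P²⁺ still has 3 valence electrons.
Pulling an electron out of a noble-gas core costs far more than removing a remaining valence electron, so Ca and Be sit at the high end of IE_3.
Tabulated IE_3 (kJ/mol): Be 14849, Ca 4912, P 2914.
Hence IE_3: P < Ca < Be.

P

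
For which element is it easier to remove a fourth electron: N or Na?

N

The fourth ionization energy removes an electron from the +3 ion. For each element: N³⁺ still has 2 valence electrons; Na³⁺ is already 2 electrons into the core.
Pulling an electron out of a noble-gas core costs far more than removing a remaining valence electron, so Na sits at the high end of IE_4.
The numbers (kJ/mol): N 7475, Na 9543.
Putting it together, IE_4: N < Na.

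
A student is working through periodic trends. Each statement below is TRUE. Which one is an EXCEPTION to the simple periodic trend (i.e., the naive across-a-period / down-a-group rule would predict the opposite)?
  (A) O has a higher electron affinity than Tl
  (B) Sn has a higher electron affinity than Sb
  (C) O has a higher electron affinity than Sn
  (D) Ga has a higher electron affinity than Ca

(B)

The general trend: electron affinity increases across a period and decreases down a group.
(A) O (period 2, group 16) vs Tl (period 6, group 13): the stated order agrees with the simple trend.
(B) Sn (period 5, group 14) vs Sb (period 5, group 15): the stated order contradicts the simple trend.
(C) O (period 2, group 16) vs Sn (period 5, group 14): the stated order agrees with the simple trend.
(D) Ga (period 4, group 13) vs Ca (period 4, group 2): the stated order agrees with the simple trend.
The exception is (B): adding an electron to Sb's half-filled 5p³ is unfavourable, so Sn has the more exothermic EA.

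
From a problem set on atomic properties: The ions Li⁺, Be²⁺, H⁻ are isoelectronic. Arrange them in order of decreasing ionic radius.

H⁻, Li⁺, Be²⁺

All of these have 2 electrons, so size is governed by nuclear charge alone: the more protons, the stronger the pull on the same electron cloud, and the smaller the ion.
Nuclear charges: Be²⁺ (Z=4), Li⁺ (Z=3), H⁻ (Z=1).
Largest to smallest: H⁻ > Li⁺ > Be²⁺.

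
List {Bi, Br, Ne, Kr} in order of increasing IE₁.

Ne is in period 2, group 18; Br is in period 4, group 17; Kr is in period 4, group 18; Bi is in period 6, group 15.
Removing the outermost electron gets harder across a period and easier down a group.
These span different periods and groups, so the two trends combine.
Br > Bi: relative to Bi, both the across-period and down-group shifts push Br's first ionization energy up.
Kr > Br: Kr lies to the right of Br in period 4, so the across-period effect alone puts Kr higher.
Ne > Kr: Ne sits above Kr in group 18, so the down-group effect alone puts Ne higher.
For reference (kJ/mol): Ne 2081, Br 1140, Kr 1351, Bi 703.
So from lowest to highest: Bi < Br < Kr < Ne.

Bi < Br < Kr < Ne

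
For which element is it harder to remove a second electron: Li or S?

IE_2 is the cost of taking one more electron from the +1 cation: Li⁺ is the bare [He] core; S⁺ still has 5 valence electrons.
Breaking into a closed-shell core is much more expensive than removing a leftover valence electron — Li has the largest IE_2 here.
The numbers (kJ/mol): Li 7298, S 2252.
Putting it together, IE_2: S < Li.

Li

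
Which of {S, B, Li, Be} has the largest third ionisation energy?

Be

After 2 electrons have been removed, what remains? S²⁺ still has 4 valence electrons; B²⁺ still has 1 valence electron; Li²⁺ is already 1 electron into the core; Be²⁺ is the bare [He] core.
Core electrons are held far more tightly than valence electrons, so Li and Be top the IE_3 order.
Valence configurations: S²⁺ [Ne]3s²3p², B²⁺ [He]2s¹.
Tabulated IE_3 (kJ/mol): S 3357, B 3660, Li 11815, Be 14849.
Overall IE_3 order: S < B < Li < Be.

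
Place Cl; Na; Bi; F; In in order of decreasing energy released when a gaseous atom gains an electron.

Electron affinity generally becomes more exothermic across a period toward the halogens and less exothermic down a group.
These span different periods and groups, so the two trends combine.
Na > In: the two effects oppose for this pair; the down-group effect wins (53 vs 29 kJ/mol).
Bi > Na: the two effects oppose for this pair; the across-period effect wins (91 vs 53 kJ/mol).
F > Bi: both effects reinforce here, so F is clearly the higher of the two.
Cl > F: this pair runs against the simple trend — see the exception note.
Note the exception: Cl has a higher electron affinity than F, contrary to the simple trend — F's small 2p subshell makes the incoming electron feel strong e⁻–e⁻ repulsion, so Cl actually releases more energy on gaining an electron.
For reference (kJ/mol): F 328, Na 53, Cl 349, In 29, Bi 91.
So from highest to lowest: Cl > F > Bi > Na > In.

Cl, F, Bi, Na, In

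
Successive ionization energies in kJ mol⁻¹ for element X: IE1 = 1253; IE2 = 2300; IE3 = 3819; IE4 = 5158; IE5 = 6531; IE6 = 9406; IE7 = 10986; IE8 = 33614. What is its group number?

Group 17

Look for the largest jump between consecutive ionization energies: IE8/IE7 ≈ 3.1, far larger than any earlier ratio.
That jump marks the point where a core electron is being removed. So the atom has 7 valence electrons.
A main-group element with 7 valence electrons is in group 17.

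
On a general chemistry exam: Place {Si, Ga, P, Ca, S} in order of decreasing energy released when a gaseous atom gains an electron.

S, Si, P, Ga, Ca

Si is in period 3, group 14; P is in period 3, group 15; S is in period 3, group 16; Ca is in period 4, group 2; Ga is in period 4, group 13.
Adding an electron releases more energy for atoms nearer the top right (short of the noble gases).
Here both period and group differ, so the two effects have to be weighed against each other.
Ga > Ca: both are in period 4; the period trend gives Ga the larger value.
P > Ga: both effects reinforce here, so P is clearly the higher of the two.
Si > P: this pair runs against the simple trend — see the exception note.
S > Si: S lies to the right of Si in period 3, so the across-period effect alone puts S higher.
Note the exception: Si has a higher electron affinity than P, contrary to the simple trend — adding an electron to P's half-filled 3p³ is unfavourable, so Si (3p²) has the more exothermic EA.
Approximate values (kJ/mol): Si 134, P 72, S 200, Ca 2, Ga 29.
So from highest to lowest: S > Si > P > Ga > Ca.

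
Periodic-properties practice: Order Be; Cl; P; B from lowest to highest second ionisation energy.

Consider each +1 ion: Be⁺ still has 1 valence electron; Cl⁺ still has 6 valence electrons; P⁺ still has 4 valence electrons; B⁺ still has 2 valence electrons.
All are still removing valence electrons, so compare the +1 ions as you would atoms: IE_2 generally rises across a period (higher Z_eff) and falls down a group (larger shell), subject to the usual subshell exceptions.
Valence configurations: Be⁺ [He]2s¹, Cl⁺ [Ne]3s²3p⁴, P⁺ [Ne]3s²3p², B⁺ [He]2s².
Tabulated IE_2 (kJ/mol): Be 1757, Cl 2298, P 1907, B 2427.
Overall IE_2 order: Be < P < Cl < B.

Be < P < Cl < B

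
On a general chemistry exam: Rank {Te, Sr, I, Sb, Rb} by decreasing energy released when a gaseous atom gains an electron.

I > Te > Sb > Rb > Sr

Rb is in period 5, group 1; Sr is in period 5, group 2; Sb is in period 5, group 15; Te is in period 5, group 16; I is in period 5, group 17.
Atoms with high Z_eff and room in the valence shell (especially the halogens) have the most exothermic electron affinities.
All lie in period 5; the across-period trend (electron affinity increases left to right) applies, with the exception below.
Note the exception: Rb has a higher electron affinity than Sr, contrary to the simple trend — adding an electron to Sr (ns²) has to open a new, higher-energy np subshell, which is unfavourable.
For reference (kJ/mol): Rb 47, Sr 5, Sb 103, Te 190, I 295.
So from highest to lowest: I > Te > Sb > Rb > Sr.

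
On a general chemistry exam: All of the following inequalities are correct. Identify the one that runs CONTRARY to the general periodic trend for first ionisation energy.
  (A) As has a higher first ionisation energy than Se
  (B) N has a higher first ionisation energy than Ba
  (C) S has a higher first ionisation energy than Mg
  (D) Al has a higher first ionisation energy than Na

The general trend: first ionisation energy increases across a period and decreases down a group.
(A) As (period 4, group 15) vs Se (period 4, group 16): the stated order contradicts the simple trend.
(B) N (period 2, group 15) vs Ba (period 6, group 2): the stated order agrees with the simple trend.
(C) S (period 3, group 16) vs Mg (period 3, group 2): the stated order agrees with the simple trend.
(D) Al (period 3, group 13) vs Na (period 3, group 1): the stated order agrees with the simple trend.
The exception is (A): Se (4p⁴) ionizes more easily than half-filled As (4p³).

(A)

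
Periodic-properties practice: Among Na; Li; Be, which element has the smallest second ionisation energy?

Be

After 1 electron has been removed, what remains? Na⁺ is the bare [Ne] core; Li⁺ is the bare [He] core; Be⁺ still has 1 valence electron.
Pulling an electron out of a noble-gas core costs far more than removing a remaining valence electron, so Na and Li sit at the high end of IE_2.
The numbers (kJ/mol): Na 4562, Li 7298, Be 1757.
So the second ionization energies run Be < Na < Li.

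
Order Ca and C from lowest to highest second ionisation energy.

Ca, C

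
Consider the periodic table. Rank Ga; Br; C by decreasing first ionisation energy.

Br, C, Ga

C is in period 2, group 14; Ga is in period 4, group 13; Br is in period 4, group 17.
Across a period the outer electron is held more tightly (higher IE₁); down a group it sits in a higher shell, more shielded, and comes off more easily.
These span different periods and groups, so the two trends combine.
C > Ga: relative to Ga, both the across-period and down-group shifts push C's first ionization energy up.
Br > C: period and group pull opposite ways; the across-period shift dominates (1140 vs 1086 kJ/mol).
For reference (kJ/mol): C 1086, Ga 579, Br 1140.
So from highest to lowest: Br > C > Ga.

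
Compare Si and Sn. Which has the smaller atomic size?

Si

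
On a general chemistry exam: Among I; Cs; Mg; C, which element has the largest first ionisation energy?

C

C is in period 2, group 14; Mg is in period 3, group 2; I is in period 5, group 17; Cs is in period 6, group 1.
First ionization energy rises across a period (greater Z_eff holds electrons more tightly) and falls down a group (valence electrons are farther from the nucleus).
Here both period and group differ, so the two effects have to be weighed against each other.
Mg > Cs: both effects reinforce here, so Mg is clearly the higher of the two.
I > Mg: period and group pull opposite ways; the across-period shift dominates (1008 vs 738 kJ/mol).
C > I: the two effects oppose for this pair; the down-group effect wins (1086 vs 1008 kJ/mol).
Approximate values (kJ/mol): C 1086, Mg 738, I 1008, Cs 376.
The largest first ionisation energy among these belongs to C.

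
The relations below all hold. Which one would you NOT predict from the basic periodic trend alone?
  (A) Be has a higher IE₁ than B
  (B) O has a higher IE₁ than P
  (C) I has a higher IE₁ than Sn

(A)

The general trend: IE₁ increases across a period and decreases down a group.
(A) Be (period 2, group 2) vs B (period 2, group 13): the stated order contradicts the simple trend.
(B) O (period 2, group 16) vs P (period 3, group 15): the stated order agrees with the simple trend.
(C) I (period 5, group 17) vs Sn (period 5, group 14): the stated order agrees with the simple trend.
The exception is (A): removing B's lone 2p electron is easier than breaking Be's filled 2s².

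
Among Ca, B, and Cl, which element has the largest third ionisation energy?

IE_3 is the cost of taking one more electron from the +2 cation: Ca²⁺ is the bare [Ar] core; B²⁺ still has 1 valence electron; Cl²⁺ still has 5 valence electrons.
Core electrons are held far more tightly than valence electrons, so Ca tops the IE_3 order.
Valence configurations: B²⁺ [He]2s¹, Cl²⁺ [Ne]3s²3p³.
Approximate IE_3 values (kJ/mol): Ca 4912, B 3660, Cl 3822.
Overall IE_3 order: B < Cl < Ca.

Ca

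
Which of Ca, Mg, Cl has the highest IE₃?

Mg

Consider each +2 ion: Ca²⁺ is the bare [Ar] core; Mg²⁺ is the bare [Ne] core; Cl²⁺ still has 5 valence electrons.
Breaking into a closed-shell core is much more expensive than removing a leftover valence electron — Ca and Mg have the largest IE_3 here.
The numbers (kJ/mol): Ca 4912, Mg 7733, Cl 3822.
Hence IE_3: Cl < Ca < Mg.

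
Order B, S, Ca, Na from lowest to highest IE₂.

The second ionization energy removes an electron from the +1 ion. For each element: B⁺ still has 2 valence electrons; S⁺ still has 5 valence electrons; Ca⁺ still has 1 valence electron; Na⁺ is the bare [Ne] core.
Core electrons are held far more tightly than valence electrons, so Na tops the IE_2 order.
Valence configurations: B⁺ [He]2s², S⁺ [Ne]3s²3p³, Ca⁺ [Ar]4s¹.
The numbers (kJ/mol): B 2427, S 2252, Ca 1145, Na 4562.
So the second ionization energies run Ca < S < B < Na.

Ca < S < B < Na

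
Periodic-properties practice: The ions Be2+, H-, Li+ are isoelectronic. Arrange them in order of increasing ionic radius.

All of these have 2 electrons, so size is governed by nuclear charge alone: the more protons, the stronger the pull on the same electron cloud, and the smaller the ion.
Nuclear charges: Be2+ (Z=4), Li+ (Z=3), H- (Z=1).
Smallest to largest: Be2+ < Li+ < H-.

Be2+ < Li+ < H-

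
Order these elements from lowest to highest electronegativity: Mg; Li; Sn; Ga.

Li < Mg < Ga < Sn

Li is in period 2, group 1; Mg is in period 3, group 2; Ga is in period 4, group 13; Sn is in period 5, group 14.
Smaller atoms with higher effective nuclear charge are more electronegative.
A diagonal step moves right (one effect) and down (the opposite effect) at once.
Mg > Li: the two effects oppose for this pair; the across-period effect wins (1.31 vs 0.98).
Ga > Mg: period and group pull opposite ways; the across-period shift dominates (1.81 vs 1.31).
Sn > Ga: the two effects oppose for this pair; the across-period effect wins (1.96 vs 1.81).
Tabulated electronegativity (Pauling): Li 0.98, Mg 1.31, Ga 1.81, Sn 1.96.
So from lowest to highest: Li < Mg < Ga < Sn.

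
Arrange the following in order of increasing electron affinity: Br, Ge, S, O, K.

K < Ge < O < S < Br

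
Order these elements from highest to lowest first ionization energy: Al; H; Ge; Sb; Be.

H > Be > Sb > Ge > Al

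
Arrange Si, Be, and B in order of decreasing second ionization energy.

Consider each +1 ion: Si⁺ still has 3 valence electrons; Be⁺ still has 1 valence electron; B⁺ still has 2 valence electrons.
All are still removing valence electrons, so compare the +1 ions as you would atoms: IE_2 generally rises across a period (higher Z_eff) and falls down a group (larger shell), subject to the usual subshell exceptions.
Valence configurations: Si⁺ [Ne]3s²3p¹, Be⁺ [He]2s¹, B⁺ [He]2s².
The numbers (kJ/mol): Si 1577, Be 1757, B 2427.
So the second ionization energies run Si < Be < B.

B, Be, Si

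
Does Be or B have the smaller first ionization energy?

B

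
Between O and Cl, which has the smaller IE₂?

Cl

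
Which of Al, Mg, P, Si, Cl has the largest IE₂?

Cl

IE_2 is the cost of taking one more electron from the +1 cation: Al⁺ still has 2 valence electrons; Mg⁺ still has 1 valence electron; P⁺ still has 4 valence electrons; Si⁺ still has 3 valence electrons; Cl⁺ still has 6 valence electrons.
All are still removing valence electrons, so compare the +1 ions as you would atoms: IE_2 generally rises across a period (higher Z_eff) and falls down a group (larger shell), subject to the usual subshell exceptions.
Valence configurations: Al⁺ [Ne]3s², Mg⁺ [Ne]3s¹, P⁺ [Ne]3s²3p², Si⁺ [Ne]3s²3p¹, Cl⁺ [Ne]3s²3p⁴.
Si⁺ loses a lone 3p electron whereas Al⁺ must break into a filled 3s² pair, so IE_2(Al) > IE_2(Si) even though Si has the higher nuclear charge.
Approximate IE_2 values (kJ/mol): Al 1817, Mg 1451, P 1907, Si 1577, Cl 2298.
Overall IE_2 order: Mg < Si < Al < P < Cl.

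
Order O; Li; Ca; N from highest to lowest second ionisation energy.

Li > O > N > Ca

Consider each +1 ion: O⁺ still has 5 valence electrons; Li⁺ is the bare [He] core; Ca⁺ still has 1 valence electron; N⁺ still has 4 valence electrons.
Breaking into a closed-shell core is much more expensive than removing a leftover valence electron — Li has the largest IE_2 here.
Valence configurations: O⁺ [He]2s²2p³, Ca⁺ [Ar]4s¹, N⁺ [He]2s²2p².
The numbers (kJ/mol): O 3388, Li 7298, Ca 1145, N 2856.
Putting it together, IE_2: Ca < N < O < Li.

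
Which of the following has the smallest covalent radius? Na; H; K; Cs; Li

H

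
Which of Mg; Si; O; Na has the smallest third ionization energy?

Si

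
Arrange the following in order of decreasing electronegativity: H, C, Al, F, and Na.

F > C > H > Al > Na

H is in period 1, group 1; C is in period 2, group 14; F is in period 2, group 17; Na is in period 3, group 1; Al is in period 3, group 13.
EN rises left→right (higher Z_eff, smaller atoms) and falls top→bottom (larger, more shielded atoms).
Here both period and group differ, so the two effects have to be weighed against each other.
Al > Na: both are in period 3; the period trend gives Al the larger value.
H > Al: the two effects oppose for this pair; the down-group effect wins (2.20 vs 1.61).
C > H: period and group pull opposite ways; the across-period shift dominates (2.55 vs 2.20).
F > C: both are in period 2; the period trend gives F the larger value.
Tabulated electronegativity (Pauling): H 2.20, C 2.55, F 3.98, Na 0.93, Al 1.61.
So from highest to lowest: F > C > H > Al > Na.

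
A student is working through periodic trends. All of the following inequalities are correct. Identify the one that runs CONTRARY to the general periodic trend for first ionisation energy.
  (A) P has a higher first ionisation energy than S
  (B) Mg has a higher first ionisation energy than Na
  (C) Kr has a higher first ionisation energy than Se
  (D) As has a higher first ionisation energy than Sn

(A)

The general trend: first ionisation energy increases across a period and decreases down a group.
(A) P (period 3, group 15) vs S (period 3, group 16): the stated order contradicts the simple trend.
(B) Mg (period 3, group 2) vs Na (period 3, group 1): the stated order agrees with the simple trend.
(C) Kr (period 4, group 18) vs Se (period 4, group 16): the stated order agrees with the simple trend.
(D) As (period 4, group 15) vs Sn (period 5, group 14): the stated order agrees with the simple trend.
The exception is (A): S (3p⁴) ionizes more easily than half-filled P (3p³) because the paired 3p electron in S is pushed out by e⁻–e⁻ repulsion.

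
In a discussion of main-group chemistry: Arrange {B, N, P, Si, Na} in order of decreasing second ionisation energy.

Na > N > B > P > Si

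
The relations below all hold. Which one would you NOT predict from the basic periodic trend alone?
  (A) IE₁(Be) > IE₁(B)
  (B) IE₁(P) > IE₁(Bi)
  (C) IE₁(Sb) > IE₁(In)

The general trend: first ionisation energy increases across a period and decreases down a group.
(A) Be (period 2, group 2) vs B (period 2, group 13): the stated order contradicts the simple trend.
(B) P (period 3, group 15) vs Bi (period 6, group 15): the stated order agrees with the simple trend.
(C) Sb (period 5, group 15) vs In (period 5, group 13): the stated order agrees with the simple trend.
The exception is (A): removing B's lone 2p electron is easier than breaking Be's filled 2s².

(A)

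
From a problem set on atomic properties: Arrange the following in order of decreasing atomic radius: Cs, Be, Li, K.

Cs, K, Li, Be

Li is in period 2, group 1; Be is in period 2, group 2; K is in period 4, group 1; Cs is in period 6, group 1.
Atomic radius shrinks across a period as nuclear charge pulls the same shell inward, and grows down a group as new shells are added.
Neither a single period nor a single group — weigh both effects.
Li > Be: Li lies to the left of Be in period 2, so the across-period effect alone puts Li larger.
K > Li: K sits below Li in group 1, so the down-group effect alone puts K larger.
Cs > K: they share group 1; the group trend gives Cs the larger value.
Approximate values (pm): Li 133, Be 102, K 196, Cs 232.
So from largest to smallest: Cs > K > Li > Be.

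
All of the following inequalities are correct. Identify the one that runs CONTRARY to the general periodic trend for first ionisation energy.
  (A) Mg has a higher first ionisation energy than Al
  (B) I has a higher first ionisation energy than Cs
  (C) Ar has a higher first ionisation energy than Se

(A)

The general trend: first ionisation energy increases across a period and decreases down a group.
(A) Mg (period 3, group 2) vs Al (period 3, group 13): the stated order contradicts the simple trend.
(B) I (period 5, group 17) vs Cs (period 6, group 1): the stated order agrees with the simple trend.
(C) Ar (period 3, group 18) vs Se (period 4, group 16): the stated order agrees with the simple trend.
The exception is (A): Al's single 3p electron is easier to remove than one from Mg's filled 3s².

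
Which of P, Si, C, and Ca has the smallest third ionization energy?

After 2 electrons have been removed, what remains? P²⁺ still has 3 valence electrons; Si²⁺ still has 2 valence electrons; C²⁺ still has 2 valence electrons; Ca²⁺ is the bare [Ar] core.
Pulling an electron out of a noble-gas core costs far more than removing a remaining valence electron, so Ca sits at the high end of IE_3.
Valence configurations: P²⁺ [Ne]3s²3p¹, Si²⁺ [Ne]3s², C²⁺ [He]2s².
P²⁺ loses a lone 3p electron whereas Si²⁺ must break into a filled 3s² pair, so IE_3(Si) > IE_3(P) even though P has the higher nuclear charge.
Tabulated IE_3 (kJ/mol): P 2914, Si 3232, C 4620, Ca 4912.
Putting it together, IE_3: P < Si < C < Ca.

P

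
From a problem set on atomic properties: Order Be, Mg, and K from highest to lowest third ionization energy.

Consider each +2 ion: Be²⁺ is the bare [He] core; Mg²⁺ is the bare [Ne] core; K²⁺ is already 1 electron into the core.
All of these are removing an electron from a noble-gas core or deeper; the smaller core (lower principal quantum number) is held far more tightly, and within a period the higher nuclear charge binds the same core more tightly.
Approximate IE_3 values (kJ/mol): Be 14849, Mg 7733, K 4420.
Overall IE_3 order: K < Mg < Be.

Be > Mg > K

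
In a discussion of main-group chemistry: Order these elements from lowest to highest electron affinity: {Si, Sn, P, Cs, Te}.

Si is in period 3, group 14; P is in period 3, group 15; Sn is in period 5, group 14; Te is in period 5, group 16; Cs is in period 6, group 1.
Adding an electron releases more energy for atoms nearer the top right (short of the noble gases).
Here both period and group differ, so the two effects have to be weighed against each other.
P > Cs: both effects reinforce here, so P is clearly the higher of the two.
Sn > P: this pair runs against the simple trend — see the exception note.
Si > Sn: they share group 14; the group trend gives Si the larger value.
Te > Si: the two effects oppose for this pair; the across-period effect wins (190 vs 134 kJ/mol).
Note the exception: Sn has a higher electron affinity than P, contrary to the simple trend — adding an electron to P's half-filled np³ subshell costs electron-pairing energy.
Note the exception: Si has a higher electron affinity than P, contrary to the simple trend — adding an electron to P's half-filled 3p³ is unfavourable, so Si (3p²) has the more exothermic EA.
Approximate values (kJ/mol): Si 134, P 72, Sn 107, Te 190, Cs 46.
So from lowest to highest: Cs < P < Sn < Si < Te.

Cs < P < Sn < Si < Te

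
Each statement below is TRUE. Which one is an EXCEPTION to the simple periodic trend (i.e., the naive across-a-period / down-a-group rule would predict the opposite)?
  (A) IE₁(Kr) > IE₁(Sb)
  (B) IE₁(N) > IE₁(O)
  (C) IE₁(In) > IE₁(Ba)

(B)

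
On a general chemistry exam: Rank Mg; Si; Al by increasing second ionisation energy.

Mg < Si < Al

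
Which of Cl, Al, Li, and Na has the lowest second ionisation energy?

Al

After 1 electron has been removed, what remains? Cl⁺ still has 6 valence electrons; Al⁺ still has 2 valence electrons; Li⁺ is the bare [He] core; Na⁺ is the bare [Ne] core.
Breaking into a closed-shell core is much more expensive than removing a leftover valence electron — Na and Li have the largest IE_2 here.
Valence configurations: Cl⁺ [Ne]3s²3p⁴, Al⁺ [Ne]3s².
The numbers (kJ/mol): Cl 2298, Al 1817, Li 7298, Na 4562.
Hence IE_2: Al < Cl < Na < Li.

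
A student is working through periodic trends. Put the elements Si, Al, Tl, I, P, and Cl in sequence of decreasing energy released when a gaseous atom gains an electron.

Al is in period 3, group 13; Si is in period 3, group 14; P is in period 3, group 15; Cl is in period 3, group 17; I is in period 5, group 17; Tl is in period 6, group 13.
Atoms with high Z_eff and room in the valence shell (especially the halogens) have the most exothermic electron affinities.
These span different periods and groups, so the two trends combine.
Al > Tl: they share group 13; the group trend gives Al the larger value.
P > Al: both are in period 3; the period trend gives P the larger value.
Si > P: this pair runs against the simple trend — see the exception note.
I > Si: the two effects oppose for this pair; the across-period effect wins (295 vs 134 kJ/mol).
Cl > I: Cl sits above I in group 17, so the down-group effect alone puts Cl higher.
Note the exception: Si has a higher electron affinity than P, contrary to the simple trend — adding an electron to P's half-filled 3p³ is unfavourable, so Si (3p²) has the more exothermic EA.
For reference (kJ/mol): Al 42, Si 134, P 72, Cl 349, I 295, Tl 19.
So from highest to lowest: Cl > I > Si > P > Al > Tl.

Cl, I, Si, P, Al, Tl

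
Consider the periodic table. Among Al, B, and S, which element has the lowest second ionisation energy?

The second ionization energy removes an electron from the +1 ion. For each element: Al⁺ still has 2 valence electrons; B⁺ still has 2 valence electrons; S⁺ still has 5 valence electrons.
All are still removing valence electrons, so compare the +1 ions as you would atoms: IE_2 generally rises across a period (higher Z_eff) and falls down a group (larger shell), subject to the usual subshell exceptions.
Valence configurations: Al⁺ [Ne]3s², B⁺ [He]2s², S⁺ [Ne]3s²3p³.
Approximate IE_2 values (kJ/mol): Al 1817, B 2427, S 2252.
Hence IE_2: Al < S < B.

Al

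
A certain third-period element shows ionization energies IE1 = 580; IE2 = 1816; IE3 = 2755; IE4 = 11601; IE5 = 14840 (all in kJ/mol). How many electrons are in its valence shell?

Look for the largest jump between consecutive ionization energies: IE4/IE3 ≈ 4.2, far larger than any earlier ratio.
That jump marks the point where a core electron is being removed. So the atom has 3 valence electrons.

3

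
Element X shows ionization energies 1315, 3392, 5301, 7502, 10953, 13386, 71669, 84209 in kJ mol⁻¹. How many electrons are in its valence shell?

Look for the largest jump between consecutive ionization energies: IE7/IE6 ≈ 5.4, far larger than any earlier ratio.
That jump marks the point where a core electron is being removed. So the atom has 6 valence electrons.

6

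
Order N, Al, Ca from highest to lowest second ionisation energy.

N > Al > Ca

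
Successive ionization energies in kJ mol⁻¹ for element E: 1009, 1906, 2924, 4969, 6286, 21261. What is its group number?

Group 15

Look for the largest jump between consecutive ionization energies: IE6/IE5 ≈ 3.4, far larger than any earlier ratio.
That jump marks the point where a core electron is being removed. So the atom has 5 valence electrons.
A main-group element with 5 valence electrons is in group 15.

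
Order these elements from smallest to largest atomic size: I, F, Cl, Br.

Radius decreases left→right (rising Z_eff, same n) and increases top→bottom (higher n).
All are in group 17, so atomic radius increases down the group.
So from smallest to largest: F < Cl < Br < I.

F < Cl < Br < I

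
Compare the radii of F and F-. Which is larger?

Forming F- adds 1 electron to F. More electron–electron repulsion in the same shell, with unchanged nuclear charge, lets the cloud expand.
An anion is larger than its parent atom: F- > F.

F-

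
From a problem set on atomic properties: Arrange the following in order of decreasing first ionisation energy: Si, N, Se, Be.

Removing the outermost electron gets harder across a period and easier down a group.
These span different periods and groups, so the two trends combine.
Be > Si: period and group pull opposite ways; the down-group shift dominates (900 vs 786 kJ/mol).
Se > Be: the two effects oppose for this pair; the across-period effect wins (941 vs 900 kJ/mol).
N > Se: period and group pull opposite ways; the down-group shift dominates (1402 vs 941 kJ/mol).
Approximate values (kJ/mol): Be 900, N 1402, Si 786, Se 941.
So from highest to lowest: N > Se > Be > Si.

N > Se > Be > Si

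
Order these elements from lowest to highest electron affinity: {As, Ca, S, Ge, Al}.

Al is in period 3, group 13; S is in period 3, group 16; Ca is in period 4, group 2; Ge is in period 4, group 14; As is in period 4, group 15.
Electron affinity generally becomes more exothermic across a period toward the halogens and less exothermic down a group.
These span different periods and groups, so the two trends combine.
Al > Ca: relative to Ca, both the across-period and down-group shifts push Al's electron affinity up.
As > Al: period and group pull opposite ways; the across-period shift dominates (78 vs 42 kJ/mol).
Ge > As: this pair runs against the simple trend — see the exception note.
S > Ge: relative to Ge, both the across-period and down-group shifts push S's electron affinity up.
Note the exception: Ge has a higher electron affinity than As, contrary to the simple trend — adding an electron to As's half-filled 4p³ is unfavourable, so Ge (4p²) has the more exothermic EA.
Approximate values (kJ/mol): Al 42, S 200, Ca 2, Ge 119, As 78.
So from lowest to highest: Ca < Al < As < Ge < S.

Ca, Al, As, Ge, S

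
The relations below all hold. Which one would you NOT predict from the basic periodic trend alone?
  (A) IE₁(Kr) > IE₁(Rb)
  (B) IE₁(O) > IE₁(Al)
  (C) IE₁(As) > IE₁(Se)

The general trend: first ionization energy increases across a period and decreases down a group.
(A) Kr (period 4, group 18) vs Rb (period 5, group 1): the stated order agrees with the simple trend.
(B) O (period 2, group 16) vs Al (period 3, group 13): the stated order agrees with the simple trend.
(C) As (period 4, group 15) vs Se (period 4, group 16): the stated order contradicts the simple trend.
The exception is (C): Se (4p⁴) ionizes more easily than half-filled As (4p³).

(C)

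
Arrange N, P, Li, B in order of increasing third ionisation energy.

P < B < N < Li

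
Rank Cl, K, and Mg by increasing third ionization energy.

Consider each +2 ion: Cl²⁺ still has 5 valence electrons; K²⁺ is already 1 electron into the core; Mg²⁺ is the bare [Ne] core.
Pulling an electron out of a noble-gas core costs far more than removing a remaining valence electron, so K and Mg sit at the high end of IE_3.
The numbers (kJ/mol): Cl 3822, K 4420, Mg 7733.
Overall IE_3 order: Cl < K < Mg.

Cl < K < Mg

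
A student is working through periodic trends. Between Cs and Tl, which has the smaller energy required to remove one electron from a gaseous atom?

Cs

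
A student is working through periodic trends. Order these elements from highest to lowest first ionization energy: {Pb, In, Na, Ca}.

Pb, Ca, In, Na

Na is in period 3, group 1; Ca is in period 4, group 2; In is in period 5, group 13; Pb is in period 6, group 14.
First ionization energy rises across a period (greater Z_eff holds electrons more tightly) and falls down a group (valence electrons are farther from the nucleus).
A diagonal step moves right (one effect) and down (the opposite effect) at once.
In > Na: the two effects oppose for this pair; the across-period effect wins (558 vs 496 kJ/mol).
Ca > In: the two effects oppose for this pair; the down-group effect wins (590 vs 558 kJ/mol).
Pb > Ca: the two effects oppose for this pair; the across-period effect wins (716 vs 590 kJ/mol).
Tabulated first ionization energy (kJ/mol): Na 496, Ca 590, In 558, Pb 716.
So from highest to lowest: Pb > Ca > In > Na.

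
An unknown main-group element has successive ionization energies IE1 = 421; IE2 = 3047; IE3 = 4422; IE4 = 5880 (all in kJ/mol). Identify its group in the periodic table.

Group 1

Look for the largest jump between consecutive ionization energies: IE2/IE1 ≈ 7.2, far larger than any earlier ratio.
That jump marks the point where a core electron is being removed. So the atom has 1 valence electron.
A main-group element with 1 valence electron is in group 1.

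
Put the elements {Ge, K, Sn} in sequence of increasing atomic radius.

Radius decreases left→right (rising Z_eff, same n) and increases top→bottom (higher n).
Neither a single period nor a single group — weigh both effects.
Sn > Ge: they share group 14; the group trend gives Sn the larger value.
K > Sn: period and group pull opposite ways; the across-period shift dominates (196 vs 140 pm).
Tabulated atomic radius (pm): K 196, Ge 121, Sn 140.
So from smallest to largest: Ge < Sn < K.

Ge, Sn, K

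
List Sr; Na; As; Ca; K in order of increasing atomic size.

Na is in period 3, group 1; K is in period 4, group 1; Ca is in period 4, group 2; As is in period 4, group 15; Sr is in period 5, group 2.
Atomic radius shrinks across a period as nuclear charge pulls the same shell inward, and grows down a group as new shells are added.
Here both period and group differ, so the two effects have to be weighed against each other.
Na > As: period and group pull opposite ways; the across-period shift dominates (155 vs 121 pm).
Ca > Na: the two effects oppose for this pair; the down-group effect wins (171 vs 155 pm).
Sr > Ca: Sr sits below Ca in group 2, so the down-group effect alone puts Sr larger.
K > Sr: the two effects oppose for this pair; the across-period effect wins (196 vs 185 pm).
Tabulated atomic radius (pm): Na 155, K 196, Ca 171, As 121, Sr 185.
So from smallest to largest: As < Na < Ca < Sr < K.

As < Na < Ca < Sr < K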